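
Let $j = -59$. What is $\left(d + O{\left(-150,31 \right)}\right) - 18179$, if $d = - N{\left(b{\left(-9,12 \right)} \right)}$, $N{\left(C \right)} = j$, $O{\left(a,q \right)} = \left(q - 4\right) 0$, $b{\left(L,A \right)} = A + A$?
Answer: $-18120$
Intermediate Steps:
$b{\left(L,A \right)} = 2 A$
$O{\left(a,q \right)} = 0$ ($O{\left(a,q \right)} = \left(-4 + q\right) 0 = 0$)
$N{\left(C \right)} = -59$
$d = 59$ ($d = \left(-1\right) \left(-59\right) = 59$)
$\left(d + O{\left(-150,31 \right)}\right) - 18179 = \left(59 + 0\right) - 18179 = 59 - 18179 = -18120$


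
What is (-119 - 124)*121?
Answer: -29403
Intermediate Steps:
(-119 - 124)*121 = -243*121 = -29403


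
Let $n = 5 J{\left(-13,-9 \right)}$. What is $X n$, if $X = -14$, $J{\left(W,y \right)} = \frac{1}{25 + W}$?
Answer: $- \frac{35}{6} \approx -5.8333$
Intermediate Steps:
$n = \frac{5}{12}$ ($n = \frac{5}{25 - 13} = \frac{5}{12} \approx 0.41667$)
$X n = \left(-14\right) \frac{5}{12} = - \frac{35}{6}$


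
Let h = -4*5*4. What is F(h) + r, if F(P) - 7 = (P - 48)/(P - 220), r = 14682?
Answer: 1101707/75 ≈ 14689.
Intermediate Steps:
h = -80 (h = -20*4 = -80)
F(P) = 7 + (-48 + P)/(-220 + P) (F(P) = 7 + (P - 48)/(P - 220) = 7 + (-48 + P)/(-220 + P))
F(h) + r = 4*(-397 + 2*(-80))/(-220 - 80) + 14682 = 4*(-397 - 160)/(-300) + 14682 = 4*(-1/300)*(-557) + 14682 = 557/75 + 14682 = 1101707/75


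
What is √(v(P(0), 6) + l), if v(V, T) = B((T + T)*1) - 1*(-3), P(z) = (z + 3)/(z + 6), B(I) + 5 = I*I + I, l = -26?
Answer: 8*√2 ≈ 11.314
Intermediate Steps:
B(I) = -5 + I + I² (B(I) = -5 + (I*I + I) = -5 + (I² + I) = -5 + (I + I²) = -5 + I + I²)
P(z) = (3 + z)/(6 + z)
v(V, T) = -2 + 2*T + 4*T² (v(V, T) = (-5 + (T + T)*1 + ((T + T)*1)²) - 1*(-3) = (-5 + (2*T)*1 + ((2*T)*1)²) + 3 = (-5 + 2*T + (2*T)²) + 3 = (-5 + 2*T + 4*T²) + 3 = -2 + 2*T + 4*T²)
√(v(P(0), 6) + l) = √((-2 + 2*6 + 4*6²) - 26) = √((-2 + 12 + 4*36) - 26) = √((-2 + 12 + 144) - 26) = √(154 - 26) = √128 = 8*√2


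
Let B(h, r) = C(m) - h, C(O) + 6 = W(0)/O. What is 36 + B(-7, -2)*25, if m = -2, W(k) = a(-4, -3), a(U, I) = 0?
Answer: 61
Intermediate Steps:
W(k) = 0
C(O) = -6 (C(O) = -6 + 0/O = -6 + 0 = -6)
B(h, r) = -6 - h
36 + B(-7, -2)*25 = 36 + (-6 - 1*(-7))*25 = 36 + (-6 + 7)*25 = 36 + 1*25 = 36 + 25 = 61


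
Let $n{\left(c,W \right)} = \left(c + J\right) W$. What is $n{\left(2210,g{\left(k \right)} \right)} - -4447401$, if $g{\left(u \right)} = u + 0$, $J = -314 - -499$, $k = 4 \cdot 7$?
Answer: $4514461$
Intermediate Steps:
$k = 28$
$J = 185$ ($J = -314 + 499 = 185$)
$g{\left(u \right)} = u$
$n{\left(c,W \right)} = W \left(185 + c\right)$ ($n{\left(c,W \right)} = \left(c + 185\right) W = \left(185 + c\right) W = W \left(185 + c\right)$)
$n{\left(2210,g{\left(k \right)} \right)} - -4447401 = 28 \left(185 + 2210\right) - -4447401 = 28 \cdot 2395 + 4447401 = 67060 + 4447401 = 4514461$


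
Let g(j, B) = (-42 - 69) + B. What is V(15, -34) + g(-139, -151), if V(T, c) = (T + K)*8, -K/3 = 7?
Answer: -310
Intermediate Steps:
K = -21 (K = -3*7 = -21)
V(T, c) = -168 + 8*T (V(T, c) = (T - 21)*8 = (-21 + T)*8 = -168 + 8*T)
g(j, B) = -111 + B
V(15, -34) + g(-139, -151) = (-168 + 8*15) + (-111 - 151) = (-168 + 120) - 262 = -48 - 262 = -310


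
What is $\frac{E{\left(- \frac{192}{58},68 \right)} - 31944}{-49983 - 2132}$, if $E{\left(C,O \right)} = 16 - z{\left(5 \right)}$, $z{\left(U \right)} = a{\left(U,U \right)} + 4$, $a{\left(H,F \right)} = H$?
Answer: $\frac{31937}{52115} \approx 0.61282$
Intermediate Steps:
$z{\left(U \right)} = 4 + U$ ($z{\left(U \right)} = U + 4 = 4 + U$)
$E{\left(C,O \right)} = 7$ ($E{\left(C,O \right)} = 16 - \left(4 + 5\right) = 16 - 9 = 7$)
$\frac{E{\left(- \frac{192}{58},68 \right)} - 31944}{-49983 - 2132} = \frac{7 - 31944}{-49983 - 2132} = - \frac{31937}{-52115} = \left(-31937\right) \left(- \frac{1}{52115}\right) = \frac{31937}{52115}$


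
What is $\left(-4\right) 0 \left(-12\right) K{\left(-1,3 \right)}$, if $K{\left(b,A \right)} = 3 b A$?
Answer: $0$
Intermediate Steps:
$K{\left(b,A \right)} = 3 A b$
$\left(-4\right) 0 \left(-12\right) K{\left(-1,3 \right)} = \left(-4\right) 0 \left(-12\right) 3 \cdot 3 \left(-1\right) = 0 \left(-12\right) \left(-9\right) = 0 \left(-9\right) = 0$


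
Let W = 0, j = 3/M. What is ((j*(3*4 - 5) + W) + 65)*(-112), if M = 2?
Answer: -8456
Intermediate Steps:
j = 3/2 ≈ 1.5000
((j*(3*4 - 5) + W) + 65)*(-112) = ((3*(3*4 - 5)/2 + 0) + 65)*(-112) = ((3*(12 - 5)/2 + 0) + 65)*(-112) = (((3/2)*7 + 0) + 65)*(-112) = ((21/2 + 0) + 65)*(-112) = (21/2 + 65)*(-112) = (151/2)*(-112) = -8456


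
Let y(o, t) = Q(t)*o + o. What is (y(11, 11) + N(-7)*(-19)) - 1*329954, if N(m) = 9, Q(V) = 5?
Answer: -330059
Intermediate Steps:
y(o, t) = 6*o (y(o, t) = 5*o + o = 6*o)
(y(11, 11) + N(-7)*(-19)) - 1*329954 = (6*11 + 9*(-19)) - 1*329954 = (66 - 171) - 329954 = -105 - 329954 = -330059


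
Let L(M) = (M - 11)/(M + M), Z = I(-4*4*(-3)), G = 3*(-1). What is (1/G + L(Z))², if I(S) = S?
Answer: 25/9216 ≈ 0.0027127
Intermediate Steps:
G = -3
Z = 48 (Z = -4*4*(-3) = -16*(-3) = 48)
L(M) = (-11 + M)/(2*M) (L(M) = (-11 + M)/((2*M)) = (-11 + M)*(1/(2*M)) = (-11 + M)/(2*M))
(1/G + L(Z))² = (1/(-3) + (½)*(-11 + 48)/48)² = (-⅓ + (½)*(1/48)*37)² = (-⅓ + 37/96)² = (5/96)² = 25/9216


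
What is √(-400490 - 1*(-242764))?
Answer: I*√157726 ≈ 397.15*I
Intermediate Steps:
√(-400490 - 1*(-242764)) = √(-400490 + 242764) = √(-157726) = I*√157726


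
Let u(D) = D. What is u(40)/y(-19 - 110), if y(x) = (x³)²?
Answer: 40/4608273662721 ≈ 8.6800e-12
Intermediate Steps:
y(x) = x⁶
u(40)/y(-19 - 110) = 40/((-19 - 110)⁶) = 40/((-129)⁶) = 40/4608273662721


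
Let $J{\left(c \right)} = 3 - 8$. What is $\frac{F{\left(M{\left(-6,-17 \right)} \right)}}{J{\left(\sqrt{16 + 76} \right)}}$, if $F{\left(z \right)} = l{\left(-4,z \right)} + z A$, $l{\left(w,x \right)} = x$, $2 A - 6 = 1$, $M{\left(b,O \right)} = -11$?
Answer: $\frac{99}{10} \approx 9.9$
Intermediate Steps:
$A = \frac{7}{2}$ ($A = 3 + \frac{1}{2} \cdot 1 = 3 + \frac{1}{2} = \frac{7}{2} \approx 3.5$)
$J{\left(c \right)} = -5$ ($J{\left(c \right)} = 3 - 8 = -5$)
$F{\left(z \right)} = \frac{9 z}{2}$ ($F{\left(z \right)} = z + z \frac{7}{2} = z + \frac{7 z}{2} = \frac{9 z}{2}$)
$\frac{F{\left(M{\left(-6,-17 \right)} \right)}}{J{\left(\sqrt{16 + 76} \right)}} = \frac{\frac{9}{2} \left(-11\right)}{-5} = \left(- \frac{99}{2}\right) \left(- \frac{1}{5}\right) = \frac{99}{10}$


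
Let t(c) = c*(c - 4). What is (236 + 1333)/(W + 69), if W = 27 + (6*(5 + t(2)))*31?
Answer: 523/94 ≈ 5.5638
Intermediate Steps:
t(c) = c*(-4 + c)
W = 213 (W = 27 + (6*(5 + 2*(-4 + 2)))*31 = 27 + (6*(5 + 2*(-2)))*31 = 27 + (6*(5 - 4))*31 = 27 + (6*1)*31 = 27 + 6*31 = 27 + 186 = 213)
(236 + 1333)/(W + 69) = (236 + 1333)/(213 + 69) = 1569/282 = 1569*(1/282) = 523/94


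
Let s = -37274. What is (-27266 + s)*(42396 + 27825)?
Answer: -4532063340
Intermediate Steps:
(-27266 + s)*(42396 + 27825) = (-27266 - 37274)*(42396 + 27825) = -64540*70221 = -4532063340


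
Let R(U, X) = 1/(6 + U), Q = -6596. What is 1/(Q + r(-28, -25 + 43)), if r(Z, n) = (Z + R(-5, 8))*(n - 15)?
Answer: -1/6677 ≈ -0.00014977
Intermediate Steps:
r(Z, n) = (1 + Z)*(-15 + n) (r(Z, n) = (Z + 1/(6 - 5))*(n - 15) = (Z + 1/1)*(-15 + n) = (Z + 1)*(-15 + n) = (1 + Z)*(-15 + n))
1/(Q + r(-28, -25 + 43)) = 1/(-6596 + (-15 + (-25 + 43) - 15*(-28) - 28*(-25 + 43))) = 1/(-6596 + (-15 + 18 + 420 - 28*18)) = 1/(-6596 + (-15 + 18 + 420 - 504)) = 1/(-6596 - 81) = 1/(-6677) = -1/6677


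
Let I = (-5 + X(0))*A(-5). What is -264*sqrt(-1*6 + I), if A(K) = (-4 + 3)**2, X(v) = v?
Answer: -264*I*sqrt(11) ≈ -875.59*I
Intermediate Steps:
A(K) = 1 (A(K) = (-1)**2 = 1)
I = -5 (I = (-5 + 0)*1 = -5*1 = -5)
-264*sqrt(-1*6 + I) = -264*sqrt(-1*6 - 5) = -264*sqrt(-6 - 5) = -264*I*sqrt(11)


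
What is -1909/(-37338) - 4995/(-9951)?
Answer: 68499923/123850146 ≈ 0.55309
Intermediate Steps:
-1909/(-37338) - 4995/(-9951) = -1909*(-1/37338) - 4995*(-1/9951) = 1909/37338 + 1665/3317 = 68499923/123850146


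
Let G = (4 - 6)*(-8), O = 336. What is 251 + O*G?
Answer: 5627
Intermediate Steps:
G = 16 (G = -2*(-8) = 16)
251 + O*G = 251 + 336*16 = 251 + 5376 = 5627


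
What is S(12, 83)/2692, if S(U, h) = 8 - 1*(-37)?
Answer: 45/2692 ≈ 0.016716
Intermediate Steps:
S(U, h) = 45 (S(U, h) = 8 + 37 = 45)
S(12, 83)/2692 = 45/2692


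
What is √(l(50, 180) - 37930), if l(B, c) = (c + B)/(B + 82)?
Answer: I*√165215490/66 ≈ 194.75*I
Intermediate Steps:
l(B, c) = (B + c)/(82 + B)
√(l(50, 180) - 37930) = √((50 + 180)/(82 + 50) - 37930) = √(230/132 - 37930) = √((1/132)*230 - 37930) = √(115/66 - 37930) = √(-2503265/66) = I*√165215490/66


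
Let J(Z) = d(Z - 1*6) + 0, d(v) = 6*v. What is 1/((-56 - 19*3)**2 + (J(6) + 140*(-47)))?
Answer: 1/6189 ≈ 0.00016158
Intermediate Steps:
J(Z) = -36 + 6*Z (J(Z) = 6*(Z - 1*6) + 0 = 6*(Z - 6) + 0 = 6*(-6 + Z) + 0 = (-36 + 6*Z) + 0 = -36 + 6*Z)
1/((-56 - 19*3)**2 + (J(6) + 140*(-47))) = 1/((-56 - 19*3)**2 + ((-36 + 6*6) + 140*(-47))) = 1/((-56 - 57)**2 + ((-36 + 36) - 6580)) = 1/((-113)**2 + (0 - 6580)) = 1/(12769 - 6580) = 1/6189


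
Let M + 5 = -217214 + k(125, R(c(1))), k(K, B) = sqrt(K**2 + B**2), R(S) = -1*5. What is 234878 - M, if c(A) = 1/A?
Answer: 452097 - 5*sqrt(626) ≈ 4.5197e+5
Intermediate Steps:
R(S) = -5
k(K, B) = sqrt(B**2 + K**2)
M = -217219 + 5*sqrt(626) (M = -5 + (-217214 + sqrt((-5)**2 + 125**2)) = -5 + (-217214 + sqrt(25 + 15625)) = -5 + (-217214 + sqrt(15650)) = -5 + (-217214 + 5*sqrt(626)) = -217219 + 5*sqrt(626) ≈ -2.1709e+5)
234878 - M = 234878 - (-217219 + 5*sqrt(626)) = 234878 + (217219 - 5*sqrt(626)) = 452097 - 5*sqrt(626)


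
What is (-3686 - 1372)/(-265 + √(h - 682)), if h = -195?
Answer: 670185/35551 + 2529*I*√877/35551 ≈ 18.851 + 2.1067*I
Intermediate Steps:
(-3686 - 1372)/(-265 + √(h - 682)) = (-3686 - 1372)/(-265 + √(-195 - 682)) = -5058/(-265 + √(-877)) = -5058/(-265 + I*√877)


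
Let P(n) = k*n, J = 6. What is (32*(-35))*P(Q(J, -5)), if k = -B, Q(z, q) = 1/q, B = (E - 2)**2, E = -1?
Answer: -2016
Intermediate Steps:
B = 9 (B = (-1 - 2)**2 = (-3)**2 = 9)
k = -9 (k = -1*9 = -9)
P(n) = -9*n
(32*(-35))*P(Q(J, -5)) = (32*(-35))*(-9/(-5)) = -(-10080)*(-1)/5 = -1120*9/5 = -2016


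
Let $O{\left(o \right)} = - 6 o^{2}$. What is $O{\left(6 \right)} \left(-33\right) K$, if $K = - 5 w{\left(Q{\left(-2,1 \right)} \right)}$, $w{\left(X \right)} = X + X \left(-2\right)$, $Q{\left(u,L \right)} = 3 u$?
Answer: $-213840$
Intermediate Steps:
$w{\left(X \right)} = - X$ ($w{\left(X \right)} = X - 2 X = - X$)
$K = -30$ ($K = - 5 \left(- 3 \left(-2\right)\right) = - 5 \left(\left(-1\right) \left(-6\right)\right) = \left(-5\right) 6 = -30$)
$O{\left(6 \right)} \left(-33\right) K = - 6 \cdot 6^{2} \left(-33\right) \left(-30\right) = \left(-6\right) 36 \left(-33\right) \left(-30\right) = \left(-216\right) \left(-33\right) \left(-30\right) = 7128 \left(-30\right) = -213840$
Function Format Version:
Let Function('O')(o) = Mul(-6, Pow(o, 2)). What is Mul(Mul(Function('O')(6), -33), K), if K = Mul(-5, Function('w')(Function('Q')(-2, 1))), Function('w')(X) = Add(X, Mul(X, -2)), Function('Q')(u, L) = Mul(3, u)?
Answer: -213840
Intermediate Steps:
Function('w')(X) = Mul(-1, X) (Function('w')(X) = Add(X, Mul(-2, X)) = Mul(-1, X))
K = -30 (K = Mul(-5, Mul(-1, Mul(3, -2))) = Mul(-5, Mul(-1, -6)) = Mul(-5, 6) = -30)
Mul(Mul(Function('O')(6), -33), K) = Mul(Mul(Mul(-6, Pow(6, 2)), -33), -30) = Mul(Mul(Mul(-6, 36), -33), -30) = Mul(Mul(-216, -33), -30) = Mul(7128, -30) = -213840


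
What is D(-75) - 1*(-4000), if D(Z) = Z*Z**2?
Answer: -417875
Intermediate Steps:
D(Z) = Z**3
D(-75) - 1*(-4000) = (-75)**3 - 1*(-4000) = -421875 + 4000 = -417875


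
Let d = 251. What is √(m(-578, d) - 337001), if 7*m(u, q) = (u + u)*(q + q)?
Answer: 3*I*√2286137/7 ≈ 648.0*I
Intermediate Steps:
m(u, q) = 4*q*u/7 (m(u, q) = ((u + u)*(q + q))/7 = ((2*u)*(2*q))/7 = (4*q*u)/7 = 4*q*u/7)
√(m(-578, d) - 337001) = √((4/7)*251*(-578) - 337001) = √(-580312/7 - 337001) = √(-2939319/7) = 3*I*√2286137/7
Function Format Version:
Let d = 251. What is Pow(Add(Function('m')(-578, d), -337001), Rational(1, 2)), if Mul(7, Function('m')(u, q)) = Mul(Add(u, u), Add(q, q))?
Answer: Mul(Rational(3, 7), I, Pow(2286137, Rational(1, 2))) ≈ Mul(648.00, I)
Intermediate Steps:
Function('m')(u, q) = Mul(Rational(4, 7), q, u) (Function('m')(u, q) = Mul(Rational(1, 7), Mul(Add(u, u), Add(q, q))) = Mul(Rational(1, 7), Mul(Mul(2, u), Mul(2, q))) = Mul(Rational(1, 7), Mul(4, q, u)) = Mul(Rational(4, 7), q, u))
Pow(Add(Function('m')(-578, d), -337001), Rational(1, 2)) = Pow(Add(Mul(Rational(4, 7), 251, -578), -337001), Rational(1, 2)) = Pow(Add(Rational(-580312, 7), -337001), Rational(1, 2)) = Pow(Rational(-2939319, 7), Rational(1, 2)) = Mul(Rational(3, 7), I, Pow(2286137, Rational(1, 2)))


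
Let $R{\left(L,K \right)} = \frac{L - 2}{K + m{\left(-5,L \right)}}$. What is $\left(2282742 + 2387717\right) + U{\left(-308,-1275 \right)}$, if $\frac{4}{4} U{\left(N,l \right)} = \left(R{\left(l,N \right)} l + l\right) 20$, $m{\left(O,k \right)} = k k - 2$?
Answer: $\frac{1509910820117}{325063} \approx 4.645 \cdot 10^{6}$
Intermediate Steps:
$m{\left(O,k \right)} = -2 + k^{2}$ ($m{\left(O,k \right)} = k^{2} - 2 = -2 + k^{2}$)
$R{\left(L,K \right)} = \frac{-2 + L}{-2 + K + L^{2}}$ ($R{\left(L,K \right)} = \frac{L - 2}{K + \left(-2 + L^{2}\right)} = \frac{-2 + L}{-2 + K + L^{2}}$)
$U{\left(N,l \right)} = 20 l + \frac{20 l \left(-2 + l\right)}{-2 + N + l^{2}}$ ($U{\left(N,l \right)} = \left(\frac{-2 + l}{-2 + N + l^{2}} l + l\right) 20 = \left(\frac{l \left(-2 + l\right)}{-2 + N + l^{2}} + l\right) 20 = \left(l + \frac{l \left(-2 + l\right)}{-2 + N + l^{2}}\right) 20 = 20 l + \frac{20 l \left(-2 + l\right)}{-2 + N + l^{2}}$)
$\left(2282742 + 2387717\right) + U{\left(-308,-1275 \right)} = \left(2282742 + 2387717\right) + 20 \left(-1275\right) \frac{1}{-2 - 308 + \left(-1275\right)^{2}} \left(-4 - 308 - 1275 + \left(-1275\right)^{2}\right) = 4670459 + 20 \left(-1275\right) \frac{1}{-2 - 308 + 1625625} \left(-4 - 308 - 1275 + 1625625\right) = 4670459 + 20 \left(-1275\right) \frac{1}{1625315} \cdot 1624038 = 4670459 - \frac{8282593800}{325063} = \frac{1509910820117}{325063}$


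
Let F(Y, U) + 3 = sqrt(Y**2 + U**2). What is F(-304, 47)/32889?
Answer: -1/10963 + 5*sqrt(3785)/32889 ≈ 0.0092618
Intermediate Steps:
F(Y, U) = -3 + sqrt(U**2 + Y**2) (F(Y, U) = -3 + sqrt(Y**2 + U**2) = -3 + sqrt(U**2 + Y**2))
F(-304, 47)/32889 = (-3 + sqrt(47**2 + (-304)**2))/32889 = (-3 + sqrt(2209 + 92416))*(1/32889) = (-3 + sqrt(94625))*(1/32889) = (-3 + 5*sqrt(3785))*(1/32889) = -1/10963 + 5*sqrt(3785)/32889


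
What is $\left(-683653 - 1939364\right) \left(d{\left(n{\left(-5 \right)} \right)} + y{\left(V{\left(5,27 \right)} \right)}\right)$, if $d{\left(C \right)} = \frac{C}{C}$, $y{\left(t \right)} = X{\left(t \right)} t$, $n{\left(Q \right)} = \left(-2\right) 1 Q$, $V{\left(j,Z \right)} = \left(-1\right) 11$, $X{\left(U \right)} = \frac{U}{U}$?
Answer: $26230170$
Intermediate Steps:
$X{\left(U \right)} = 1$
$V{\left(j,Z \right)} = -11$
$n{\left(Q \right)} = - 2 Q$
$y{\left(t \right)} = t$ ($y{\left(t \right)} = 1 t = t$)
$d{\left(C \right)} = 1$
$\left(-683653 - 1939364\right) \left(d{\left(n{\left(-5 \right)} \right)} + y{\left(V{\left(5,27 \right)} \right)}\right) = \left(-683653 - 1939364\right) \left(1 - 11\right) = \left(-2623017\right) \left(-10\right) = 26230170$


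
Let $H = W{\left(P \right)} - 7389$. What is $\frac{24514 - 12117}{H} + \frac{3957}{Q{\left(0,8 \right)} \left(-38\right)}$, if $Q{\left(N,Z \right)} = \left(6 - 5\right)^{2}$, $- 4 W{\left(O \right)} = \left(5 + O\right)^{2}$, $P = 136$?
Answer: $- \frac{197506553}{1878606} \approx -105.13$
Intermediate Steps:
$W{\left(O \right)} = - \frac{\left(5 + O\right)^{2}}{4}$
$Q{\left(N,Z \right)} = 1$ ($Q{\left(N,Z \right)} = 1^{2} = 1$)
$H = - \frac{49437}{4}$ ($H = - \frac{\left(5 + 136\right)^{2}}{4} - 7389 = - \frac{141^{2}}{4} - 7389 = \left(- \frac{1}{4}\right) 19881 - 7389 = - \frac{19881}{4} - 7389 = - \frac{49437}{4} \approx -12359.0$)
$\frac{24514 - 12117}{H} + \frac{3957}{Q{\left(0,8 \right)} \left(-38\right)} = \frac{24514 - 12117}{- \frac{49437}{4}} + \frac{3957}{1 \left(-38\right)} = 12397 \left(- \frac{4}{49437}\right) + \frac{3957}{-38} = - \frac{49588}{49437} + 3957 \left(- \frac{1}{38}\right) = - \frac{49588}{49437} - \frac{3957}{38} = - \frac{197506553}{1878606}$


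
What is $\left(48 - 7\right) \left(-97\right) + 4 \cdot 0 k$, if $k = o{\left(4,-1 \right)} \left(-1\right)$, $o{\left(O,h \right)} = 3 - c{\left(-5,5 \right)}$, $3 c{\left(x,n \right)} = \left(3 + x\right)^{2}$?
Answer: $-3977$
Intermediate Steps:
$c{\left(x,n \right)} = \frac{\left(3 + x\right)^{2}}{3}$
$o{\left(O,h \right)} = \frac{5}{3}$ ($o{\left(O,h \right)} = 3 - \frac{\left(3 - 5\right)^{2}}{3} = 3 - \frac{\left(-2\right)^{2}}{3} = 3 - \frac{1}{3} \cdot 4 = 3 - \frac{4}{3} = \frac{5}{3}$)
$k = - \frac{5}{3}$ ($k = \frac{5}{3} \left(-1\right) = - \frac{5}{3} \approx -1.6667$)
$\left(48 - 7\right) \left(-97\right) + 4 \cdot 0 k = \left(48 - 7\right) \left(-97\right) + 4 \cdot 0 \left(- \frac{5}{3}\right) = 41 \left(-97\right) + 0 \left(- \frac{5}{3}\right) = -3977 + 0 = -3977$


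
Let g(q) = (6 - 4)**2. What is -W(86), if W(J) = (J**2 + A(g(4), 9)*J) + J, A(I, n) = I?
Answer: -7826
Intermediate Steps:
g(q) = 4 (g(q) = 2**2 = 4)
W(J) = J**2 + 5*J (W(J) = (J**2 + 4*J) + J = J**2 + 5*J)
-W(86) = -86*(5 + 86) = -86*91 = -1*7826 = -7826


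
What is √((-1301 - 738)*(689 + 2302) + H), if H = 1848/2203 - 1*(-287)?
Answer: I*√29596621272514/2203 ≈ 2469.5*I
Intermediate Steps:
H = 634109/2203 (H = 1848*(1/2203) + 287 = 1848/2203 + 287 = 634109/2203 ≈ 287.84)
√((-1301 - 738)*(689 + 2302) + H) = √((-1301 - 738)*(689 + 2302) + 634109/2203) = √(-2039*2991 + 634109/2203) = √(-6098649 + 634109/2203) = √(-13434689638/2203) = I*√29596621272514/2203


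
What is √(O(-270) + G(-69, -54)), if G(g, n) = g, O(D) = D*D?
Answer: √72831 ≈ 269.87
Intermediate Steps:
O(D) = D²
√(O(-270) + G(-69, -54)) = √((-270)² - 69) = √(72900 - 69) = √72831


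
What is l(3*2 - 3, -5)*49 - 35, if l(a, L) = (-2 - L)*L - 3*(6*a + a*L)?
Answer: -1211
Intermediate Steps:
l(a, L) = -18*a + L*(-2 - L) - 3*L*a (l(a, L) = L*(-2 - L) - 3*(6*a + L*a) = L*(-2 - L) + (-18*a - 3*L*a) = -18*a + L*(-2 - L) - 3*L*a)
l(3*2 - 3, -5)*49 - 35 = (-1*(-5)² - 18*(3*2 - 3) - 2*(-5) - 3*(-5)*(3*2 - 3))*49 - 35 = (-1*25 - 18*(6 - 3) + 10 - 3*(-5)*(6 - 3))*49 - 35 = (-25 - 18*3 + 10 - 3*(-5)*3)*49 - 35 = (-25 - 54 + 10 + 45)*49 - 35 = -24*49 - 35 = -1176 - 35 = -1211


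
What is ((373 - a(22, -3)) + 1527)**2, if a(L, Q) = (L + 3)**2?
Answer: 1625625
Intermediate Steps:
a(L, Q) = (3 + L)**2
((373 - a(22, -3)) + 1527)**2 = ((373 - (3 + 22)**2) + 1527)**2 = ((373 - 1*25**2) + 1527)**2 = ((373 - 1*625) + 1527)**2 = ((373 - 625) + 1527)**2 = (-252 + 1527)**2 = 1275**2 = 1625625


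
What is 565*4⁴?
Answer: 144640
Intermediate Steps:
565*4⁴ = 565*256 = 144640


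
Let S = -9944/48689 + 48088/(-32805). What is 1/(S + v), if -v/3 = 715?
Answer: -1597242645/3428753043077 ≈ -0.00046584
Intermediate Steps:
v = -2145 (v = -3*715 = -2145)
S = -2667569552/1597242645 (S = -9944*1/48689 + 48088*(-1/32805) = -9944/48689 - 48088/32805 = -2667569552/1597242645 ≈ -1.6701)
1/(S + v) = 1/(-2667569552/1597242645 - 2145) = 1/(-3428753043077/1597242645) = -1597242645/3428753043077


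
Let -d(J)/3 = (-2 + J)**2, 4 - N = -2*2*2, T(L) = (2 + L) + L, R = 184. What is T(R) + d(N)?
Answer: 70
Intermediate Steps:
T(L) = 2 + 2*L
N = 12 (N = 4 - (-2*2)*2 = 4 - (-4)*2 = 4 - 1*(-8) = 4 + 8 = 12)
d(J) = -3*(-2 + J)**2
T(R) + d(N) = (2 + 2*184) - 3*(-2 + 12)**2 = (2 + 368) - 3*10**2 = 370 - 3*100 = 370 - 300 = 70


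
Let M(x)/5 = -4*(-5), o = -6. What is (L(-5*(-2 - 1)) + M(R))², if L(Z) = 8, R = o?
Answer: 11664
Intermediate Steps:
R = -6
M(x) = 100 (M(x) = 5*(-4*(-5)) = 5*20 = 100)
(L(-5*(-2 - 1)) + M(R))² = (8 + 100)² = 108² = 11664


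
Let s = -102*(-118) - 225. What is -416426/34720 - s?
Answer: -205247173/17360 ≈ -11823.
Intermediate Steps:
s = 11811 (s = 12036 - 225 = 11811)
-416426/34720 - s = -416426/34720 - 1*11811 = -416426*1/34720 - 11811 = -208213/17360 - 11811 = -205247173/17360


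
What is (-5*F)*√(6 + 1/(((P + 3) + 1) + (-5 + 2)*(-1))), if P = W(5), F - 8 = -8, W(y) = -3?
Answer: 0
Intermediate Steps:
F = 0 (F = 8 - 8 = 0)
P = -3
(-5*F)*√(6 + 1/(((P + 3) + 1) + (-5 + 2)*(-1))) = (-5*0)*√(6 + 1/(((-3 + 3) + 1) + (-5 + 2)*(-1))) = 0*√(6 + 1/((0 + 1) - 3*(-1))) = 0*√(6 + 1/(1 + 3)) = 0*√(6 + 1/4) = 0*√(6 + ¼) = 0*√(25/4) = 0*(5/2) = 0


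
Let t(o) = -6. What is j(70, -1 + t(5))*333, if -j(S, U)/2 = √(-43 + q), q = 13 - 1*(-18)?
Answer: -1332*I*√3 ≈ -2307.1*I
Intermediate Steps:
q = 31 (q = 13 + 18 = 31)
j(S, U) = -4*I*√3 (j(S, U) = -2*√(-43 + 31) = -4*I*√3)
j(70, -1 + t(5))*333 = -4*I*√3*333 = -1332*I*√3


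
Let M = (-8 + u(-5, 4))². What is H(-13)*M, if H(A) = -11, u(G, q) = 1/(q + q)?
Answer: -43659/64 ≈ -682.17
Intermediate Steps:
u(G, q) = 1/(2*q)
M = 3969/64 (M = (-8 + (½)/4)² = (-8 + (½)*(¼))² = (-8 + ⅛)² = (-63/8)² = 3969/64 ≈ 62.016)
H(-13)*M = -11*3969/64 = -43659/64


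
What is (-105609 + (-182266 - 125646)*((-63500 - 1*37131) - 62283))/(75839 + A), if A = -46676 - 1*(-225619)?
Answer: 50163069959/254782 ≈ 1.9689e+5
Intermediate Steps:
A = 178943 (A = -46676 + 225619 = 178943)
(-105609 + (-182266 - 125646)*((-63500 - 1*37131) - 62283))/(75839 + A) = (-105609 + (-182266 - 125646)*((-63500 - 1*37131) - 62283))/(75839 + 178943) = (-105609 - 307912*((-63500 - 37131) - 62283))/254782 = (-105609 - 307912*(-100631 - 62283))*(1/254782) = (-105609 - 307912*(-162914))*(1/254782) = (-105609 + 50163175568)*(1/254782) = 50163069959*(1/254782) = 50163069959/254782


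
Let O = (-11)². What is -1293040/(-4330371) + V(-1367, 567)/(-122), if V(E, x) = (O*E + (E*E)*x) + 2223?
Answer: -4587523337589829/528305262 ≈ -8.6835e+6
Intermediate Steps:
O = 121
V(E, x) = 2223 + 121*E + x*E² (V(E, x) = (121*E + (E*E)*x) + 2223 = (121*E + E²*x) + 2223 = (121*E + x*E²) + 2223 = 2223 + 121*E + x*E²)
-1293040/(-4330371) + V(-1367, 567)/(-122) = -1293040/(-4330371) + (2223 + 121*(-1367) + 567*(-1367)²)/(-122) = -1293040*(-1/4330371) + (2223 - 165407 + 567*1868689)*(-1/122) = 1293040/4330371 + (2223 - 165407 + 1059546663)*(-1/122) = 1293040/4330371 + 1059383479*(-1/122) = 1293040/4330371 - 1059383479/122 = -4587523337589829/528305262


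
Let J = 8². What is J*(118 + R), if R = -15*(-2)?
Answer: 9472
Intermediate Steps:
J = 64
R = 30
J*(118 + R) = 64*(118 + 30) = 64*148 = 9472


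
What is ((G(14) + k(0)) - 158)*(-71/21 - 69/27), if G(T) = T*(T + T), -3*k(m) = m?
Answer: -9724/7 ≈ -1389.1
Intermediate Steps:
k(m) = -m/3
G(T) = 2*T² (G(T) = T*(2*T) = 2*T²)
((G(14) + k(0)) - 158)*(-71/21 - 69/27) = ((2*14² - ⅓*0) - 158)*(-71/21 - 69/27) = ((2*196 + 0) - 158)*(-71*1/21 - 69*1/27) = ((392 + 0) - 158)*(-71/21 - 23/9) = (392 - 158)*(-374/63) = 234*(-374/63) = -9724/7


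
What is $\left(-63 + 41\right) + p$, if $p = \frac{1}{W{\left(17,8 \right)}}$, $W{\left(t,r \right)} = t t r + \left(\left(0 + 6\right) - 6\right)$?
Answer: $- \frac{50863}{2312} \approx -22.0$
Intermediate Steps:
$W{\left(t,r \right)} = r t^{2}$ ($W{\left(t,r \right)} = t^{2} r + \left(6 - 6\right) = r t^{2} + 0 = r t^{2}$)
$p = \frac{1}{2312}$ ($p = \frac{1}{8 \cdot 17^{2}} = \frac{1}{8 \cdot 289} = \frac{1}{2312} \approx 0.00043253$)
$\left(-63 + 41\right) + p = \left(-63 + 41\right) + \frac{1}{2312} = -22 + \frac{1}{2312} = - \frac{50863}{2312}$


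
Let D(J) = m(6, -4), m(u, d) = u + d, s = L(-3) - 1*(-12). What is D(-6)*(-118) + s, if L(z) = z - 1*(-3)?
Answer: -224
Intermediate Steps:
L(z) = 3 + z (L(z) = z + 3 = 3 + z)
s = 12 (s = (3 - 3) - 1*(-12) = 0 + 12 = 12)
m(u, d) = d + u
D(J) = 2 (D(J) = -4 + 6 = 2)
D(-6)*(-118) + s = 2*(-118) + 12 = -236 + 12 = -224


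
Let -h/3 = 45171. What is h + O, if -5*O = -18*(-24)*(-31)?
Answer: -664173/5 ≈ -1.3283e+5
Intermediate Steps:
O = 13392/5 (O = -(-18*(-24))*(-31)/5 = -432*(-31)/5 = -⅕*(-13392) = 13392/5 ≈ 2678.4)
h = -135513 (h = -3*45171 = -135513)
h + O = -135513 + 13392/5 = -664173/5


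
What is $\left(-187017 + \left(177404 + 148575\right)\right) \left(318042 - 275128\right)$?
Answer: $5963415268$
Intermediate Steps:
$\left(-187017 + \left(177404 + 148575\right)\right) \left(318042 - 275128\right) = \left(-187017 + 325979\right) 42914 = 138962 \cdot 42914 = 5963415268$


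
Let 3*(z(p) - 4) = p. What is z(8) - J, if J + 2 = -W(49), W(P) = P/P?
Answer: 29/3 ≈ 9.6667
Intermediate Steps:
W(P) = 1
z(p) = 4 + p/3
J = -3 (J = -2 - 1*1 = -2 - 1 = -3)
z(8) - J = (4 + (⅓)*8) - 1*(-3) = (4 + 8/3) + 3 = 20/3 + 3 = 29/3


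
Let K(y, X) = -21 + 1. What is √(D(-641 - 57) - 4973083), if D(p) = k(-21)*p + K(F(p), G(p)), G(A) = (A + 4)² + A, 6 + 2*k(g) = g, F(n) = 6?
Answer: 36*I*√3830 ≈ 2227.9*I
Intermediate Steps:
k(g) = -3 + g/2
G(A) = A + (4 + A)² (G(A) = (4 + A)² + A = A + (4 + A)²)
K(y, X) = -20
D(p) = -20 - 27*p/2 (D(p) = (-3 + (½)*(-21))*p - 20 = (-3 - 21/2)*p - 20 = -27*p/2 - 20 = -20 - 27*p/2)
√(D(-641 - 57) - 4973083) = √((-20 - 27*(-641 - 57)/2) - 4973083) = √((-20 - 27/2*(-698)) - 4973083) = √((-20 + 9423) - 4973083) = √(9403 - 4973083) = √(-4963680) = 36*I*√3830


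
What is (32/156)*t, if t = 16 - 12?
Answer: 32/39 ≈ 0.82051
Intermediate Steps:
t = 4
(32/156)*t = (32/156)*4 = (32*(1/156))*4 = (8/39)*4 = 32/39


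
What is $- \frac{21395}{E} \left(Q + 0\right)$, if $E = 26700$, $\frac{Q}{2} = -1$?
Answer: $\frac{4279}{2670} \approx 1.6026$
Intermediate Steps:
$Q = -2$ ($Q = 2 \left(-1\right) = -2$)
$- \frac{21395}{E} \left(Q + 0\right) = - \frac{21395}{26700} \left(-2 + 0\right) = \left(-21395\right) \frac{1}{26700} \left(-2\right) = \left(- \frac{4279}{5340}\right) \left(-2\right) = \frac{4279}{2670}$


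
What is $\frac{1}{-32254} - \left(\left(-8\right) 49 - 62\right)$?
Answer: $\frac{14643315}{32254} \approx 454.0$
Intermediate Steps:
$\frac{1}{-32254} - \left(\left(-8\right) 49 - 62\right) = - \frac{1}{32254} - \left(-392 - 62\right) = - \frac{1}{32254} - -454 = - \frac{1}{32254} + 454 = \frac{14643315}{32254}$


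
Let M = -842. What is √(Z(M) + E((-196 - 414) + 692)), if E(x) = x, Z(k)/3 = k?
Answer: 2*I*√611 ≈ 49.437*I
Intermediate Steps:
Z(k) = 3*k
√(Z(M) + E((-196 - 414) + 692)) = √(3*(-842) + ((-196 - 414) + 692)) = √(-2526 + (-610 + 692)) = √(-2526 + 82) = √(-2444) = 2*I*√611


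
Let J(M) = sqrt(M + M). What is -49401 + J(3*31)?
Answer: -49401 + sqrt(186) ≈ -49387.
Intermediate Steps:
J(M) = sqrt(2)*sqrt(M) (J(M) = sqrt(2*M) = sqrt(2)*sqrt(M))
-49401 + J(3*31) = -49401 + sqrt(2)*sqrt(3*31) = -49401 + sqrt(2)*sqrt(93) = -49401 + sqrt(186)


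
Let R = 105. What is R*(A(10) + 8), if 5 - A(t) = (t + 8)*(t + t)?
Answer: -36435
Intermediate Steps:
A(t) = 5 - 2*t*(8 + t) (A(t) = 5 - (t + 8)*(t + t) = 5 - (8 + t)*2*t = 5 - 2*t*(8 + t))
R*(A(10) + 8) = 105*((5 - 16*10 - 2*10²) + 8) = 105*((5 - 160 - 2*100) + 8) = 105*((5 - 160 - 200) + 8) = 105*(-355 + 8) = 105*(-347) = -36435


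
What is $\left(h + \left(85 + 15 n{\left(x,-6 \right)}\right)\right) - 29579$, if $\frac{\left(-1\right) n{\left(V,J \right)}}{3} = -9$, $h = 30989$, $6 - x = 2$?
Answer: $1900$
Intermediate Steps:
$x = 4$ ($x = 6 - 2 = 4$)
$n{\left(V,J \right)} = 27$ ($n{\left(V,J \right)} = \left(-3\right) \left(-9\right) = 27$)
$\left(h + \left(85 + 15 n{\left(x,-6 \right)}\right)\right) - 29579 = \left(30989 + \left(85 + 15 \cdot 27\right)\right) - 29579 = \left(30989 + \left(85 + 405\right)\right) - 29579 = \left(30989 + 490\right) - 29579 = 31479 - 29579 = 1900$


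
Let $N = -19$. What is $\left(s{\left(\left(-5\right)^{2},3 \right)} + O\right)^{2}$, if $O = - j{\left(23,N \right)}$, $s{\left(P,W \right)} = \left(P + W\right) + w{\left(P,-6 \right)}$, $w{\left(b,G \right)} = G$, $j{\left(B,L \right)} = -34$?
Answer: $3136$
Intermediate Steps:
$s{\left(P,W \right)} = -6 + P + W$ ($s{\left(P,W \right)} = \left(P + W\right) - 6 = -6 + P + W$)
$O = 34$ ($O = \left(-1\right) \left(-34\right) = 34$)
$\left(s{\left(\left(-5\right)^{2},3 \right)} + O\right)^{2} = \left(\left(-6 + \left(-5\right)^{2} + 3\right) + 34\right)^{2} = \left(\left(-6 + 25 + 3\right) + 34\right)^{2} = \left(22 + 34\right)^{2} = 56^{2} = 3136$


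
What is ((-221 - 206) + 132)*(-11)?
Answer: 3245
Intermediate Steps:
((-221 - 206) + 132)*(-11) = (-427 + 132)*(-11) = -295*(-11) = 3245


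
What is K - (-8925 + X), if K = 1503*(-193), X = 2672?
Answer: -283826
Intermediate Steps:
K = -290079
K - (-8925 + X) = -290079 - (-8925 + 2672) = -290079 - 1*(-6253) = -290079 + 6253 = -283826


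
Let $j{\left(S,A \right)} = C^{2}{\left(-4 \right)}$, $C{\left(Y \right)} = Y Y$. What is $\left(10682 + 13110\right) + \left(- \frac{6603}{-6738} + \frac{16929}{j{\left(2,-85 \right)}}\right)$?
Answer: $\frac{6859207491}{287488} \approx 23859.0$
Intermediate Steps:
$C{\left(Y \right)} = Y^{2}$
$j{\left(S,A \right)} = 256$ ($j{\left(S,A \right)} = \left(\left(-4\right)^{2}\right)^{2} = 16^{2} = 256$)
$\left(10682 + 13110\right) + \left(- \frac{6603}{-6738} + \frac{16929}{j{\left(2,-85 \right)}}\right) = \left(10682 + 13110\right) + \left(- \frac{6603}{-6738} + \frac{16929}{256}\right) = 23792 + \left(\left(-6603\right) \left(- \frac{1}{6738}\right) + 16929 \cdot \frac{1}{256}\right) = 23792 + \left(\frac{2201}{2246} + \frac{16929}{256}\right) = 23792 + \frac{19292995}{287488} = \frac{6859207491}{287488}$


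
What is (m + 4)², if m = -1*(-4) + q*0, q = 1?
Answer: 64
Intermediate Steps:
m = 4 (m = -1*(-4) + 1*0 = 4 + 0 = 4)
(m + 4)² = (4 + 4)² = 8² = 64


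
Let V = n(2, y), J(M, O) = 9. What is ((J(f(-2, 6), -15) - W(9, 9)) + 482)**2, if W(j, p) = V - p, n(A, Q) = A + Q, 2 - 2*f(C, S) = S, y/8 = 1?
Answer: 240100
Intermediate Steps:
y = 8 (y = 8*1 = 8)
f(C, S) = 1 - S/2
V = 10 (V = 2 + 8 = 10)
W(j, p) = 10 - p
((J(f(-2, 6), -15) - W(9, 9)) + 482)**2 = ((9 - (10 - 1*9)) + 482)**2 = ((9 - (10 - 9)) + 482)**2 = ((9 - 1*1) + 482)**2 = ((9 - 1) + 482)**2 = (8 + 482)**2 = 490**2 = 240100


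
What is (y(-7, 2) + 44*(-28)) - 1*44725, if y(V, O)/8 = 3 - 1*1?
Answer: -45941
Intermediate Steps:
y(V, O) = 16 (y(V, O) = 8*(3 - 1*1) = 8*(3 - 1) = 8*2 = 16)
(y(-7, 2) + 44*(-28)) - 1*44725 = (16 + 44*(-28)) - 1*44725 = (16 - 1232) - 44725 = -1216 - 44725 = -45941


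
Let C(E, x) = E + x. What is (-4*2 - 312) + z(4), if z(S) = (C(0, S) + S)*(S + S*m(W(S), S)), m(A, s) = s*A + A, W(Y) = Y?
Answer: 352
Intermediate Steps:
m(A, s) = A + A*s (m(A, s) = A*s + A = A + A*s)
z(S) = 2*S*(S + S²*(1 + S)) (z(S) = ((0 + S) + S)*(S + S*(S*(1 + S))) = (S + S)*(S + S²*(1 + S)) = (2*S)*(S + S²*(1 + S)) = 2*S*(S + S²*(1 + S)))
(-4*2 - 312) + z(4) = (-4*2 - 312) + 2*4²*(1 + 4*(1 + 4)) = (-8 - 312) + 2*16*(1 + 4*5) = -320 + 2*16*(1 + 20) = -320 + 2*16*21 = -320 + 672 = 352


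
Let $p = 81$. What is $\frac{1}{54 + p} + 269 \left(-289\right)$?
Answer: $- \frac{10495034}{135} \approx -77741.0$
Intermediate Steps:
$\frac{1}{54 + p} + 269 \left(-289\right) = \frac{1}{54 + 81} + 269 \left(-289\right) = \frac{1}{135} - 77741 = - \frac{10495034}{135}$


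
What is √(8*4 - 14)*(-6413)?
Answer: -19239*√2 ≈ -27208.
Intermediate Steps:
√(8*4 - 14)*(-6413) = √(32 - 14)*(-6413) = √18*(-6413) = (3*√2)*(-6413) = -19239*√2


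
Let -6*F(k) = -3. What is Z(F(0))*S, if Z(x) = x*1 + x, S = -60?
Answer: -60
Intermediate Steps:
F(k) = ½ (F(k) = -⅙*(-3) = ½)
Z(x) = 2*x (Z(x) = x + x = 2*x)
Z(F(0))*S = (2*(½))*(-60) = 1*(-60) = -60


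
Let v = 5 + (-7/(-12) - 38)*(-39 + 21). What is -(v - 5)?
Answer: -1347/2 ≈ -673.50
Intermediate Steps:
v = 1357/2 (v = 5 + (-7*(-1/12) - 38)*(-18) = 5 + (7/12 - 38)*(-18) = 5 - 449/12*(-18) = 5 + 1347/2 = 1357/2 ≈ 678.50)
-(v - 5) = -(1357/2 - 5) = -1*1347/2 = -1347/2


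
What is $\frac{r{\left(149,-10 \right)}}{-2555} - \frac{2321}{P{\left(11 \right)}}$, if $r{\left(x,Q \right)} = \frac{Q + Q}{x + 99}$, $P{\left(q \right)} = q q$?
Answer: $- \frac{6684891}{348502} \approx -19.182$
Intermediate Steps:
$P{\left(q \right)} = q^{2}$
$r{\left(x,Q \right)} = \frac{2 Q}{99 + x}$
$\frac{r{\left(149,-10 \right)}}{-2555} - \frac{2321}{P{\left(11 \right)}} = \frac{2 \left(-10\right) \frac{1}{99 + 149}}{-2555} - \frac{2321}{11^{2}} = 2 \left(-10\right) \frac{1}{248} \left(- \frac{1}{2555}\right) - \frac{2321}{121} = 2 \left(-10\right) \frac{1}{248} \left(- \frac{1}{2555}\right) - \frac{211}{11} = \left(- \frac{5}{62}\right) \left(- \frac{1}{2555}\right) - \frac{211}{11} = \frac{1}{31682} - \frac{211}{11} = - \frac{6684891}{348502}$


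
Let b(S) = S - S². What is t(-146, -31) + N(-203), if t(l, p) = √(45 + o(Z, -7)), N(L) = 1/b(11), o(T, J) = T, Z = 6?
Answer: -1/110 + √51 ≈ 7.1323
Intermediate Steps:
N(L) = -1/110 (N(L) = 1/(11*(1 - 1*11)) = 1/(11*(1 - 11)) = 1/(11*(-10)) = 1/(-110) = -1/110)
t(l, p) = √51 (t(l, p) = √(45 + 6) = √51)
t(-146, -31) + N(-203) = √51 - 1/110 = -1/110 + √51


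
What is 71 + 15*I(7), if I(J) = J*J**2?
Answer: 5216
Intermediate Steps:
I(J) = J**3
71 + 15*I(7) = 71 + 15*7**3 = 71 + 15*343 = 71 + 5145 = 5216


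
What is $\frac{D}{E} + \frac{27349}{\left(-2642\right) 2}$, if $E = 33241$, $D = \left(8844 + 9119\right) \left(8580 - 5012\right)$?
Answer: $\frac{337752935347}{175645444} \approx 1922.9$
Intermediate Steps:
$D = 64091984$ ($D = 17963 \cdot 3568 = 64091984$)
$\frac{D}{E} + \frac{27349}{\left(-2642\right) 2} = \frac{64091984}{33241} + \frac{27349}{\left(-2642\right) 2} = 64091984 \cdot \frac{1}{33241} + \frac{27349}{-5284} = \frac{64091984}{33241} + 27349 \left(- \frac{1}{5284}\right) = \frac{64091984}{33241} - \frac{27349}{5284} = \frac{337752935347}{175645444}$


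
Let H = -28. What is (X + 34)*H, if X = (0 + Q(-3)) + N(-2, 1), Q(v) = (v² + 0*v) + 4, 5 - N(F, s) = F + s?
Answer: -1484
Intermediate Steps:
N(F, s) = 5 - F - s (N(F, s) = 5 - (F + s) = 5 + (-F - s) = 5 - F - s)
Q(v) = 4 + v² (Q(v) = (v² + 0) + 4 = v² + 4 = 4 + v²)
X = 19 (X = (0 + (4 + (-3)²)) + (5 - 1*(-2) - 1*1) = (0 + (4 + 9)) + (5 + 2 - 1) = (0 + 13) + 6 = 13 + 6 = 19)
(X + 34)*H = (19 + 34)*(-28) = 53*(-28) = -1484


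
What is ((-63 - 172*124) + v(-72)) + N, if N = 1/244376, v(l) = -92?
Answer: -5249929607/244376 ≈ -21483.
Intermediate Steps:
N = 1/244376 ≈ 4.0921e-6
((-63 - 172*124) + v(-72)) + N = ((-63 - 172*124) - 92) + 1/244376 = ((-63 - 21328) - 92) + 1/244376 = (-21391 - 92) + 1/244376 = -21483 + 1/244376 = -5249929607/244376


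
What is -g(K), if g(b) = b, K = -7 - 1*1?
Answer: 8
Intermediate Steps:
K = -8 (K = -7 - 1 = -8)
-g(K) = -1*(-8) = 8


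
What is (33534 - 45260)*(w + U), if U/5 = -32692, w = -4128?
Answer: 1965136888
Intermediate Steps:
U = -163460 (U = 5*(-32692) = -163460)
(33534 - 45260)*(w + U) = (33534 - 45260)*(-4128 - 163460) = -11726*(-167588) = 1965136888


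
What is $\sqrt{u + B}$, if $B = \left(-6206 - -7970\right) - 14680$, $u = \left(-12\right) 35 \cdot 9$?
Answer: $2 i \sqrt{4174} \approx 129.21 i$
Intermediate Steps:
$u = -3780$ ($u = \left(-420\right) 9 = -3780$)
$B = -12916$ ($B = \left(-6206 + 7970\right) - 14680 = 1764 - 14680 = -12916$)
$\sqrt{u + B} = \sqrt{-3780 - 12916} = \sqrt{-16696} = 2 i \sqrt{4174}$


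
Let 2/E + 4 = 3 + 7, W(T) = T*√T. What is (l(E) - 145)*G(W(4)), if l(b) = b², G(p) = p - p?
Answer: 0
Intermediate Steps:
W(T) = T^(3/2)
E = ⅓ (E = 2/(-4 + (3 + 7)) = 2/(-4 + 10) = 2/6 = 2*(⅙) = ⅓ ≈ 0.33333)
G(p) = 0
(l(E) - 145)*G(W(4)) = ((⅓)² - 145)*0 = (⅑ - 145)*0 = -1304/9*0 = 0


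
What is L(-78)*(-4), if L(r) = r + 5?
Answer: 292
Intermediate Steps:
L(r) = 5 + r
L(-78)*(-4) = (5 - 78)*(-4) = -73*(-4) = 292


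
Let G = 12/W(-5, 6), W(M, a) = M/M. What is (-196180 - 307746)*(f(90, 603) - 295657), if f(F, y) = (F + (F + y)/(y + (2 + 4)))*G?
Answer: 4304705715062/29 ≈ 1.4844e+11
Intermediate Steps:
W(M, a) = 1
G = 12 (G = 12/1 = 12*1 = 12)
f(F, y) = 12*F + 12*(F + y)/(6 + y) (f(F, y) = (F + (F + y)/(y + (2 + 4)))*12 = (F + (F + y)/(y + 6))*12 = (F + (F + y)/(6 + y))*12 = 12*F + 12*(F + y)/(6 + y))
(-196180 - 307746)*(f(90, 603) - 295657) = (-196180 - 307746)*(12*(603 + 7*90 + 90*603)/(6 + 603) - 295657) = -503926*(12*(603 + 630 + 54270)/609 - 295657) = -503926*(12*(1/609)*55503 - 295657) = -503926*(31716/29 - 295657) = -503926*(-8542337/29) = 4304705715062/29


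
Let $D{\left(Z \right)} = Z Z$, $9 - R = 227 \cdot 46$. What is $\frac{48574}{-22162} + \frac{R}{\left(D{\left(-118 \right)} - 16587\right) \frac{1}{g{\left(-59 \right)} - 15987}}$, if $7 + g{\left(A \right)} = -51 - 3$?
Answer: $- \frac{1855343031785}{29508703} \approx -62874.0$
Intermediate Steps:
$g{\left(A \right)} = -61$ ($g{\left(A \right)} = -7 - 54 = -61$)
$R = -10433$ ($R = 9 - 227 \cdot 46 = 9 - 10442 = -10433$)
$D{\left(Z \right)} = Z^{2}$
$\frac{48574}{-22162} + \frac{R}{\left(D{\left(-118 \right)} - 16587\right) \frac{1}{g{\left(-59 \right)} - 15987}} = \frac{48574}{-22162} - \frac{10433}{\left(\left(-118\right)^{2} - 16587\right) \frac{1}{-61 - 15987}} = 48574 \left(- \frac{1}{22162}\right) - \frac{10433}{\left(13924 - 16587\right) \frac{1}{-16048}} = - \frac{24287}{11081} - \frac{10433}{\left(-2663\right) \left(- \frac{1}{16048}\right)} = - \frac{24287}{11081} - \frac{10433}{\frac{2663}{16048}} = - \frac{24287}{11081} - \frac{167428784}{2663} = - \frac{1855343031785}{29508703}$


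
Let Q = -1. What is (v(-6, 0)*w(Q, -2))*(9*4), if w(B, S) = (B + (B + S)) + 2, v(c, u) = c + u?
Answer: 432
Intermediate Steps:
w(B, S) = 2 + S + 2*B (w(B, S) = (S + 2*B) + 2 = 2 + S + 2*B)
(v(-6, 0)*w(Q, -2))*(9*4) = ((-6 + 0)*(2 - 2 + 2*(-1)))*(9*4) = -6*(2 - 2 - 2)*36 = -6*(-2)*36 = 12*36 = 432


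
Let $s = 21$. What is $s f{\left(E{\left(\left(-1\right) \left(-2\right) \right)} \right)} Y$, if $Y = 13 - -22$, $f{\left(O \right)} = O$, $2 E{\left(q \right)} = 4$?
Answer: $1470$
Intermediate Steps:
$E{\left(q \right)} = 2$ ($E{\left(q \right)} = \frac{1}{2} \cdot 4 = 2$)
$Y = 35$ ($Y = 13 + 22 = 35$)
$s f{\left(E{\left(\left(-1\right) \left(-2\right) \right)} \right)} Y = 21 \cdot 2 \cdot 35 = 42 \cdot 35 = 1470$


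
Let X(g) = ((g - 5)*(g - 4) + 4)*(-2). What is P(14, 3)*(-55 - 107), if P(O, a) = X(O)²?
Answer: -5725728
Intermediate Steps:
X(g) = -8 - 2*(-5 + g)*(-4 + g) (X(g) = ((-5 + g)*(-4 + g) + 4)*(-2) = (4 + (-5 + g)*(-4 + g))*(-2) = -8 - 2*(-5 + g)*(-4 + g))
P(O, a) = (-48 - 2*O² + 18*O)²
P(14, 3)*(-55 - 107) = (4*(24 + 14² - 9*14)²)*(-55 - 107) = (4*(24 + 196 - 126)²)*(-162) = (4*94²)*(-162) = (4*8836)*(-162) = 35344*(-162) = -5725728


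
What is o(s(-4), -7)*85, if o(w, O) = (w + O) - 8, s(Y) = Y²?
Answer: 85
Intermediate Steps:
o(w, O) = -8 + O + w (o(w, O) = (O + w) - 8 = -8 + O + w)
o(s(-4), -7)*85 = (-8 - 7 + (-4)²)*85 = (-8 - 7 + 16)*85 = 1*85 = 85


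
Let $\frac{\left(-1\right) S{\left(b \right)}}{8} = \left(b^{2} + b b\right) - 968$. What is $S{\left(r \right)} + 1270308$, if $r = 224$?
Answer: $475236$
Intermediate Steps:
$S{\left(b \right)} = 7744 - 16 b^{2}$ ($S{\left(b \right)} = - 8 \left(\left(b^{2} + b b\right) - 968\right) = - 8 \left(\left(b^{2} + b^{2}\right) - 968\right) = - 8 \left(2 b^{2} - 968\right) = - 8 \left(-968 + 2 b^{2}\right) = 7744 - 16 b^{2}$)
$S{\left(r \right)} + 1270308 = \left(7744 - 16 \cdot 224^{2}\right) + 1270308 = \left(7744 - 802816\right) + 1270308 = -795072 + 1270308 = 475236$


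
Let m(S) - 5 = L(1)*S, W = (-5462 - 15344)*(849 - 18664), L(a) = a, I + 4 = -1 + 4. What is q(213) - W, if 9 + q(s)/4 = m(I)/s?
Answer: -78950351222/213 ≈ -3.7066e+8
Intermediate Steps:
I = -1 (I = -4 + (-1 + 4) = -4 + 3 = -1)
W = 370658890 (W = -20806*(-17815) = 370658890)
m(S) = 5 + S (m(S) = 5 + 1*S = 5 + S)
q(s) = -36 + 16/s (q(s) = -36 + 4*((5 - 1)/s) = -36 + 4*(4/s) = -36 + 16/s)
q(213) - W = (-36 + 16/213) - 1*370658890 = (-36 + 16*(1/213)) - 370658890 = (-36 + 16/213) - 370658890 = -7652/213 - 370658890 = -78950351222/213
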